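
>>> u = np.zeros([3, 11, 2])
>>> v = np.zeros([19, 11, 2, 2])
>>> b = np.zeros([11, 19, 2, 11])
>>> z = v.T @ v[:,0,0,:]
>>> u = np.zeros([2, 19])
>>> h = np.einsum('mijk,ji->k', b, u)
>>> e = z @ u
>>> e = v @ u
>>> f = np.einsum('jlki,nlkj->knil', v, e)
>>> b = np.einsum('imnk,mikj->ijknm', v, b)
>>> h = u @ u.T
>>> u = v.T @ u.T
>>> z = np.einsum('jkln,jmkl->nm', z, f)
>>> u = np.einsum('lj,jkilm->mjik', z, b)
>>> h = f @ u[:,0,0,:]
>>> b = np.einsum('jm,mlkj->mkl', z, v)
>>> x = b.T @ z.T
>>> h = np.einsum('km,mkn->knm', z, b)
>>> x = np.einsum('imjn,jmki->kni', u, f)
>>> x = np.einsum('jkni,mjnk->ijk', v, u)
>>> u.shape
(11, 19, 2, 11)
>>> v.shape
(19, 11, 2, 2)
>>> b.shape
(19, 2, 11)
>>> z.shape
(2, 19)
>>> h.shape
(2, 11, 19)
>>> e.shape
(19, 11, 2, 19)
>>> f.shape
(2, 19, 2, 11)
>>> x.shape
(2, 19, 11)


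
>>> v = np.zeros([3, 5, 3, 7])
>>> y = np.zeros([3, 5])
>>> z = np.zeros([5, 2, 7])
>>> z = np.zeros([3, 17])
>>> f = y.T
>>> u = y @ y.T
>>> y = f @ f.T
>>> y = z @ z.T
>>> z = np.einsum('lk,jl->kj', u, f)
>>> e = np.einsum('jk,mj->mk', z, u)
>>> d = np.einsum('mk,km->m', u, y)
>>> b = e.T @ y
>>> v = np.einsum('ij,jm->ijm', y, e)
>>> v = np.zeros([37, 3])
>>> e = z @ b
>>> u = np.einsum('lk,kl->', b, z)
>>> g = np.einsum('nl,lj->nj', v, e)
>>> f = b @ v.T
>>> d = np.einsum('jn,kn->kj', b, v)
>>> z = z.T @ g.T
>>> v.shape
(37, 3)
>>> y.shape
(3, 3)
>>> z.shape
(5, 37)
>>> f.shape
(5, 37)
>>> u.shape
()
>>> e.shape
(3, 3)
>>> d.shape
(37, 5)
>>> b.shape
(5, 3)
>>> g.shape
(37, 3)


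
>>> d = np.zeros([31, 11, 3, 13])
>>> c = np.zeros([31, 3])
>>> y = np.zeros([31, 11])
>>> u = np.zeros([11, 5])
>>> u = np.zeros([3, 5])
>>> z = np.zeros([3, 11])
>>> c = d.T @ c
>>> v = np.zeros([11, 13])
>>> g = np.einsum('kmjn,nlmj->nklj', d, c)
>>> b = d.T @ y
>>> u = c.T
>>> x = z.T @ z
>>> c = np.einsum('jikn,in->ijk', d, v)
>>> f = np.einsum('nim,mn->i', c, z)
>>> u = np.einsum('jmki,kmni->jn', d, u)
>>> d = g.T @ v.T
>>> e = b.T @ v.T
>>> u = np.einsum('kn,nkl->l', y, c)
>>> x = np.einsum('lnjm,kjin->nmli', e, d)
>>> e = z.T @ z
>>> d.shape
(3, 3, 31, 11)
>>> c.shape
(11, 31, 3)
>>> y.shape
(31, 11)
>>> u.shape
(3,)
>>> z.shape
(3, 11)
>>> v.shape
(11, 13)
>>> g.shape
(13, 31, 3, 3)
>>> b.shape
(13, 3, 11, 11)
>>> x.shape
(11, 11, 11, 31)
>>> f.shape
(31,)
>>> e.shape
(11, 11)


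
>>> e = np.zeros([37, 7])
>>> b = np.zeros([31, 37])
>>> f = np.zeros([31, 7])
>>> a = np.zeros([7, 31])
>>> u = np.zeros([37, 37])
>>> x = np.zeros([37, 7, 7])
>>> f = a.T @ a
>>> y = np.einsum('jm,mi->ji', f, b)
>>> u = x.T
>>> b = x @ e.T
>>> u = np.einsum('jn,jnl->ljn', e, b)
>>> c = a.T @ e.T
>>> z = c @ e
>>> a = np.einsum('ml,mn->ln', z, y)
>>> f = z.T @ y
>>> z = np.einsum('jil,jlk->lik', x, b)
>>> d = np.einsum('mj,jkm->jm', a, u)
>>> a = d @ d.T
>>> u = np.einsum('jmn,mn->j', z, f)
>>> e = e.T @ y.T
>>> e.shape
(7, 31)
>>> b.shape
(37, 7, 37)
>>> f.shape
(7, 37)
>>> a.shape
(37, 37)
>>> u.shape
(7,)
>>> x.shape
(37, 7, 7)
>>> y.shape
(31, 37)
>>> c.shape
(31, 37)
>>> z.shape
(7, 7, 37)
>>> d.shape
(37, 7)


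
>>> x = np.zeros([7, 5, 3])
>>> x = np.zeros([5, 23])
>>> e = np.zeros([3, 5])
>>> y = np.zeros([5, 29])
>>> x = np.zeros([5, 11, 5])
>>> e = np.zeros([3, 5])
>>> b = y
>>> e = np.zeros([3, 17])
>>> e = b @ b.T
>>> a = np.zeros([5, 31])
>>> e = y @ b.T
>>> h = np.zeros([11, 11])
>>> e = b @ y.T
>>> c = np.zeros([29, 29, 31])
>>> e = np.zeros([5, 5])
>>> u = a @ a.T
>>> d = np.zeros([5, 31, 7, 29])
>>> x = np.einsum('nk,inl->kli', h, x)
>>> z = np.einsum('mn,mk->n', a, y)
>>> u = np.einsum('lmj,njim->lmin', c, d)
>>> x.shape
(11, 5, 5)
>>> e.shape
(5, 5)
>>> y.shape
(5, 29)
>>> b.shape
(5, 29)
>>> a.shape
(5, 31)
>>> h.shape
(11, 11)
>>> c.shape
(29, 29, 31)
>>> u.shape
(29, 29, 7, 5)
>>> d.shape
(5, 31, 7, 29)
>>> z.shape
(31,)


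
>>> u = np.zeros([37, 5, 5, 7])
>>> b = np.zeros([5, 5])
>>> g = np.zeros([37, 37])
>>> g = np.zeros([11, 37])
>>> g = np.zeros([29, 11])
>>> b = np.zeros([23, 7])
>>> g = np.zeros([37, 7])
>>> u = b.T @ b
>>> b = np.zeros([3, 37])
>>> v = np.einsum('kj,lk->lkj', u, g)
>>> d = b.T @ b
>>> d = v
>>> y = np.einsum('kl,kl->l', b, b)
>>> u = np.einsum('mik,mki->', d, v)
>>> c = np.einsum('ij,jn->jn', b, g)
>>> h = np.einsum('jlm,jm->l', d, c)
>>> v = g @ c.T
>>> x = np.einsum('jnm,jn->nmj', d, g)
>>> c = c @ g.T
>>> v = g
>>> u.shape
()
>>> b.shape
(3, 37)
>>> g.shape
(37, 7)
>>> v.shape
(37, 7)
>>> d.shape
(37, 7, 7)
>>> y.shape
(37,)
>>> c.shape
(37, 37)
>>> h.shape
(7,)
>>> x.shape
(7, 7, 37)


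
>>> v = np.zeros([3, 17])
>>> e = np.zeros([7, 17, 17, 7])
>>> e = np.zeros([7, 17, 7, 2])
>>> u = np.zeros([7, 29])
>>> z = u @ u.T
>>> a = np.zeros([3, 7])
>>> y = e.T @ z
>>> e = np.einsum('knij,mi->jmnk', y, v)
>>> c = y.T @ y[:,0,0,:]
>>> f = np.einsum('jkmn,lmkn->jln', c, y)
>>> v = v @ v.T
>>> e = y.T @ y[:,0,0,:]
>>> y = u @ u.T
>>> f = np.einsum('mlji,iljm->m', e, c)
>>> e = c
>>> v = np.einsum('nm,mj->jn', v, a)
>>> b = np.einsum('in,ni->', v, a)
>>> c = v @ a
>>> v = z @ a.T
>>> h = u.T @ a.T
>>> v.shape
(7, 3)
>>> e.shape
(7, 17, 7, 7)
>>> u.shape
(7, 29)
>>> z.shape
(7, 7)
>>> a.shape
(3, 7)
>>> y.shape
(7, 7)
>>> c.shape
(7, 7)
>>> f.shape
(7,)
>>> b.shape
()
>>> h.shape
(29, 3)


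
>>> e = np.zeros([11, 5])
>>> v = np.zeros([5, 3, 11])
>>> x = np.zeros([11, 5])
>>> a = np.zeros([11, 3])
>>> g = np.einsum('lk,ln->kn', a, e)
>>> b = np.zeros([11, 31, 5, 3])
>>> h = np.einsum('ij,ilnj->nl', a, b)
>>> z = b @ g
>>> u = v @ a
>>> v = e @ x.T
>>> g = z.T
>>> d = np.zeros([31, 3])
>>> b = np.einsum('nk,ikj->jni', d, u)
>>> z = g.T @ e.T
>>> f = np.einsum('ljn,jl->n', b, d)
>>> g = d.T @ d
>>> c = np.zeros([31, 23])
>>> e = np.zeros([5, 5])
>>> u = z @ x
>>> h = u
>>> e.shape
(5, 5)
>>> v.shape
(11, 11)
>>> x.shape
(11, 5)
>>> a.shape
(11, 3)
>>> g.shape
(3, 3)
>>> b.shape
(3, 31, 5)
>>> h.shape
(11, 31, 5, 5)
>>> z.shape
(11, 31, 5, 11)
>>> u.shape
(11, 31, 5, 5)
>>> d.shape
(31, 3)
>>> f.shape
(5,)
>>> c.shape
(31, 23)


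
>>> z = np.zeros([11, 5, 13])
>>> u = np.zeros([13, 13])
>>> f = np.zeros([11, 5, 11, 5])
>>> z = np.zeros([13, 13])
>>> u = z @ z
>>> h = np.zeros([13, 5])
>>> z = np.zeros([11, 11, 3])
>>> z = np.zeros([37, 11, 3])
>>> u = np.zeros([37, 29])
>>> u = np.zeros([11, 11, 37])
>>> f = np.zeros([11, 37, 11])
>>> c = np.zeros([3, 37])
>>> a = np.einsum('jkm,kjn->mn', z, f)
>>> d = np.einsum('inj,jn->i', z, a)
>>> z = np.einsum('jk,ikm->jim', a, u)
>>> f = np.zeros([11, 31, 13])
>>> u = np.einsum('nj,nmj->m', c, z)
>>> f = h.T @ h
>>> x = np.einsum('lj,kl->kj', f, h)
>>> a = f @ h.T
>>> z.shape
(3, 11, 37)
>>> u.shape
(11,)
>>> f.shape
(5, 5)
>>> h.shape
(13, 5)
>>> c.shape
(3, 37)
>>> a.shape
(5, 13)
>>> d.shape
(37,)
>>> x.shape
(13, 5)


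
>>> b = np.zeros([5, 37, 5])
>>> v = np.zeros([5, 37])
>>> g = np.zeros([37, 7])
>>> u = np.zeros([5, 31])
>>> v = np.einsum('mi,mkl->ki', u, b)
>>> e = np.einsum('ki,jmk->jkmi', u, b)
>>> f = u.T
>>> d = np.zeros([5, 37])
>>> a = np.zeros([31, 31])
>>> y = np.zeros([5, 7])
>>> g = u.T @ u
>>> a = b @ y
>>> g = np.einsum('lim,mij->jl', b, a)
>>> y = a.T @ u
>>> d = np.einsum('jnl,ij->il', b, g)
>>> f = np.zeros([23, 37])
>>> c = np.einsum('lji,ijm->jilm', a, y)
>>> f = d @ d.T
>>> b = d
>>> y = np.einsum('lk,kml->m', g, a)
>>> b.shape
(7, 5)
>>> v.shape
(37, 31)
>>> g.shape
(7, 5)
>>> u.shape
(5, 31)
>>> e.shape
(5, 5, 37, 31)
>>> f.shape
(7, 7)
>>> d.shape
(7, 5)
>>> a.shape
(5, 37, 7)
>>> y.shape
(37,)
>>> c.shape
(37, 7, 5, 31)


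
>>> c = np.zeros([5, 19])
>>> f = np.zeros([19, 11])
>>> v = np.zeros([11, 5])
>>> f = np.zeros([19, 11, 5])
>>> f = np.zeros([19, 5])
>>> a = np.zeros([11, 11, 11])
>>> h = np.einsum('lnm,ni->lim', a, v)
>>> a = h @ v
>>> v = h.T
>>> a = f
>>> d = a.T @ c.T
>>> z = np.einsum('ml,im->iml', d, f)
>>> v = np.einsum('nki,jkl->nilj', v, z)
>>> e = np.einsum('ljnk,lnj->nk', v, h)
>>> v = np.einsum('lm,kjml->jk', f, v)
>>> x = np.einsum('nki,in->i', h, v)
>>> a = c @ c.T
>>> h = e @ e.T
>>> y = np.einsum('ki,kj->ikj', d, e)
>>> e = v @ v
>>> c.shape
(5, 19)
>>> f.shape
(19, 5)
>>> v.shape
(11, 11)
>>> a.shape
(5, 5)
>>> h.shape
(5, 5)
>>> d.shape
(5, 5)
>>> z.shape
(19, 5, 5)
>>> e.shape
(11, 11)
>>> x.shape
(11,)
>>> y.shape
(5, 5, 19)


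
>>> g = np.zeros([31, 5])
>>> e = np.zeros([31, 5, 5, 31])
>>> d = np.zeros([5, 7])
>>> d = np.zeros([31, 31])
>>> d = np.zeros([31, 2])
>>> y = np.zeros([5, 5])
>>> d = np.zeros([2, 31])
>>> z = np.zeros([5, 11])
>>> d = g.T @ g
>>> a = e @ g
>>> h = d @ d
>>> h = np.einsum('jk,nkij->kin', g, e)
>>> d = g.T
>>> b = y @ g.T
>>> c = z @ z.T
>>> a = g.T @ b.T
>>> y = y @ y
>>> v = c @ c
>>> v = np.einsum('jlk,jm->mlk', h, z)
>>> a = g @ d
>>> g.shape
(31, 5)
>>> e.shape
(31, 5, 5, 31)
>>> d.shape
(5, 31)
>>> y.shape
(5, 5)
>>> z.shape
(5, 11)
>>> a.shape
(31, 31)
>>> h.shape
(5, 5, 31)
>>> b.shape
(5, 31)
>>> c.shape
(5, 5)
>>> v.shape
(11, 5, 31)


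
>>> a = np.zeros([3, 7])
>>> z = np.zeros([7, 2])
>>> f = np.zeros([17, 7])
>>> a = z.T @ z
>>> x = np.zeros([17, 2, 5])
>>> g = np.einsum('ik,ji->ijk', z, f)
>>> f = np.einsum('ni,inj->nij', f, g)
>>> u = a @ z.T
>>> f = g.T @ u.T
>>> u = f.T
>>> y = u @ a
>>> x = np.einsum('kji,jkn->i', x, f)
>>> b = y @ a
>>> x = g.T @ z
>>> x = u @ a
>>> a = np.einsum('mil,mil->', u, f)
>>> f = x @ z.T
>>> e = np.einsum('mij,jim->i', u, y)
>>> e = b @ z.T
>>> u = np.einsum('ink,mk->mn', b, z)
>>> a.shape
()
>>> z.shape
(7, 2)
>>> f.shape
(2, 17, 7)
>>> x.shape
(2, 17, 2)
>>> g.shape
(7, 17, 2)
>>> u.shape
(7, 17)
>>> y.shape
(2, 17, 2)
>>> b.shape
(2, 17, 2)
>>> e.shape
(2, 17, 7)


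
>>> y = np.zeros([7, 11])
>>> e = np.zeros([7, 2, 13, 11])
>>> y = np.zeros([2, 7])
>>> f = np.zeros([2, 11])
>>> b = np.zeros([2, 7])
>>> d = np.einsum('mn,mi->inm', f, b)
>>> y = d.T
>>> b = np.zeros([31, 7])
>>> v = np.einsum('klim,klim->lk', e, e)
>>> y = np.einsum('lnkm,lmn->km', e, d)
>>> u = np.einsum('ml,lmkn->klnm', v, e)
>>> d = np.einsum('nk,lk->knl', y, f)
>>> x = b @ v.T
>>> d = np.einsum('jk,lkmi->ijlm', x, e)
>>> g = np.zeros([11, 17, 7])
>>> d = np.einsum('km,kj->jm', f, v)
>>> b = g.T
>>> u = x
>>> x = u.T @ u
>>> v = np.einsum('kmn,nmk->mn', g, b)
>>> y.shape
(13, 11)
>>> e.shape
(7, 2, 13, 11)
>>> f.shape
(2, 11)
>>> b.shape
(7, 17, 11)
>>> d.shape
(7, 11)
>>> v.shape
(17, 7)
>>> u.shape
(31, 2)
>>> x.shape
(2, 2)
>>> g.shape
(11, 17, 7)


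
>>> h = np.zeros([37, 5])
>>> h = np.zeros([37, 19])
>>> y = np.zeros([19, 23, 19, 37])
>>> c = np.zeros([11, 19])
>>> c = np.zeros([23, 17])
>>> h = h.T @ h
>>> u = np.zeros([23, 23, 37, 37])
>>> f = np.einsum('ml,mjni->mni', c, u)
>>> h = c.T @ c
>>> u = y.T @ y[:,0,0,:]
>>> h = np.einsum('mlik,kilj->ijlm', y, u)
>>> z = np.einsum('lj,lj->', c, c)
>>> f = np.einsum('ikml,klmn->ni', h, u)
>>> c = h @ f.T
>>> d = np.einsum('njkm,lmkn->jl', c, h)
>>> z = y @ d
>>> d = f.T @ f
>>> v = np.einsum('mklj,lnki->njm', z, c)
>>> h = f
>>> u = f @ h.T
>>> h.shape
(37, 19)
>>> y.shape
(19, 23, 19, 37)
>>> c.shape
(19, 37, 23, 37)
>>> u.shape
(37, 37)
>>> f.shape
(37, 19)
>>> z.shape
(19, 23, 19, 19)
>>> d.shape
(19, 19)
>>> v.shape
(37, 19, 19)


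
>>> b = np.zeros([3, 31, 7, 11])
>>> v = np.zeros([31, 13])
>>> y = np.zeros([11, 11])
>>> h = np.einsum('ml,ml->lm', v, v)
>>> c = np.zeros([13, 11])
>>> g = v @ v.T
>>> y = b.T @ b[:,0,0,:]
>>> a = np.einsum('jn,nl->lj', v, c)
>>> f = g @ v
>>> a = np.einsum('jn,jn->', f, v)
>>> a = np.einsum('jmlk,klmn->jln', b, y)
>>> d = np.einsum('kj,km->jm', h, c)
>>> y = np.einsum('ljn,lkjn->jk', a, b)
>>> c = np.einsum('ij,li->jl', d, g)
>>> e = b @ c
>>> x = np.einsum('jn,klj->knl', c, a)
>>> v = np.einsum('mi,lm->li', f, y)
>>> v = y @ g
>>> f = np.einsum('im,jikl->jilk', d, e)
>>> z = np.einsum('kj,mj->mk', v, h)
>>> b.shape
(3, 31, 7, 11)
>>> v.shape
(7, 31)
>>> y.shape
(7, 31)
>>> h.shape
(13, 31)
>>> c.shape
(11, 31)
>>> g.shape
(31, 31)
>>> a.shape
(3, 7, 11)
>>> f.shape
(3, 31, 31, 7)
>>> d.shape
(31, 11)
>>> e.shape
(3, 31, 7, 31)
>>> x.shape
(3, 31, 7)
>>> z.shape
(13, 7)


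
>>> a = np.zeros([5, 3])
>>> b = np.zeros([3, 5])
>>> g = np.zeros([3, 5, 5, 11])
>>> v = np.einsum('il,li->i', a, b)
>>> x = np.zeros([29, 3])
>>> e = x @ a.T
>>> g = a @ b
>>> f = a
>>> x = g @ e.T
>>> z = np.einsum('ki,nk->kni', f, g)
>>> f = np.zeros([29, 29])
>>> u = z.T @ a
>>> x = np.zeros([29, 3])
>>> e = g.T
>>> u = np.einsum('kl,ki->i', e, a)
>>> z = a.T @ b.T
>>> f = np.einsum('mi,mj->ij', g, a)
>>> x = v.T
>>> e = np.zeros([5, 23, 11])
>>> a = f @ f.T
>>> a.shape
(5, 5)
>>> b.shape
(3, 5)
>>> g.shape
(5, 5)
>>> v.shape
(5,)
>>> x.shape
(5,)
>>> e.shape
(5, 23, 11)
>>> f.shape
(5, 3)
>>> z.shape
(3, 3)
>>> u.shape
(3,)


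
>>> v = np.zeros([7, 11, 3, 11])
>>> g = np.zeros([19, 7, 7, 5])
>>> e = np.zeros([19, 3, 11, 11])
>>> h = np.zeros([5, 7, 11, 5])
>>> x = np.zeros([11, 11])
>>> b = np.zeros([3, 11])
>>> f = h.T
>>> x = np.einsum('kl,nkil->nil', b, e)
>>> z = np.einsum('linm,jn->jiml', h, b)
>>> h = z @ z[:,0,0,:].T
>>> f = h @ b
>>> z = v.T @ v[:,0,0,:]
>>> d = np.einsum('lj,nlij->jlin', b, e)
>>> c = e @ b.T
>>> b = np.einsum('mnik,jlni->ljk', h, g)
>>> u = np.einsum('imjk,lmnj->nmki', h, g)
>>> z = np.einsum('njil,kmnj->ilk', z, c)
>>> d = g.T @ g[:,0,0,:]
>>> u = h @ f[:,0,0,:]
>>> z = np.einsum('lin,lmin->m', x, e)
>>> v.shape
(7, 11, 3, 11)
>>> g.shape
(19, 7, 7, 5)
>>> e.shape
(19, 3, 11, 11)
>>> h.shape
(3, 7, 5, 3)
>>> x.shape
(19, 11, 11)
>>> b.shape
(7, 19, 3)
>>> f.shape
(3, 7, 5, 11)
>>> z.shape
(3,)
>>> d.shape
(5, 7, 7, 5)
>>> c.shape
(19, 3, 11, 3)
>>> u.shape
(3, 7, 5, 11)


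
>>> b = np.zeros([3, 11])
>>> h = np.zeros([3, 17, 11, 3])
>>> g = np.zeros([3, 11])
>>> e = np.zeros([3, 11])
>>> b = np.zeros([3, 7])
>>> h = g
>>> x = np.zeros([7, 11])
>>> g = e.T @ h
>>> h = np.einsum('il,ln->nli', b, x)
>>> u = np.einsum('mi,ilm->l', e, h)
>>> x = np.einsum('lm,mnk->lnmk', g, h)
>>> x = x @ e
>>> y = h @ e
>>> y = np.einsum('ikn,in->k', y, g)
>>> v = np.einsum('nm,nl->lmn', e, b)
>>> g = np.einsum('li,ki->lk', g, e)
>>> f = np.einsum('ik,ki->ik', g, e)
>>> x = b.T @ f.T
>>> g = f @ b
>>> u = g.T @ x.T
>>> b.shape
(3, 7)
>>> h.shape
(11, 7, 3)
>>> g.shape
(11, 7)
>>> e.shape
(3, 11)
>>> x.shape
(7, 11)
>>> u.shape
(7, 7)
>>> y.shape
(7,)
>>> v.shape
(7, 11, 3)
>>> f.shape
(11, 3)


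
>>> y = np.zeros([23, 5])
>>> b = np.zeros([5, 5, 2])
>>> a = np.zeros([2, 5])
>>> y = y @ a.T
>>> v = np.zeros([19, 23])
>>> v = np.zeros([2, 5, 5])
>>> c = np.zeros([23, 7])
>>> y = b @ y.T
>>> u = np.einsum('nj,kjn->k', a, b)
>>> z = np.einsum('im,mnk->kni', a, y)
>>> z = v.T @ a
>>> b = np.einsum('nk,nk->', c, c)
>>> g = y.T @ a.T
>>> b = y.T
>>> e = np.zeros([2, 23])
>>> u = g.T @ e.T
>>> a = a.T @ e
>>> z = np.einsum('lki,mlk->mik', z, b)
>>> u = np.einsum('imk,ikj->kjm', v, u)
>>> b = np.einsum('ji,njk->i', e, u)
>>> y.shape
(5, 5, 23)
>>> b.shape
(23,)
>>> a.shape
(5, 23)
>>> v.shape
(2, 5, 5)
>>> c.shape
(23, 7)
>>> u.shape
(5, 2, 5)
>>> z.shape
(23, 5, 5)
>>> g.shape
(23, 5, 2)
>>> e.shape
(2, 23)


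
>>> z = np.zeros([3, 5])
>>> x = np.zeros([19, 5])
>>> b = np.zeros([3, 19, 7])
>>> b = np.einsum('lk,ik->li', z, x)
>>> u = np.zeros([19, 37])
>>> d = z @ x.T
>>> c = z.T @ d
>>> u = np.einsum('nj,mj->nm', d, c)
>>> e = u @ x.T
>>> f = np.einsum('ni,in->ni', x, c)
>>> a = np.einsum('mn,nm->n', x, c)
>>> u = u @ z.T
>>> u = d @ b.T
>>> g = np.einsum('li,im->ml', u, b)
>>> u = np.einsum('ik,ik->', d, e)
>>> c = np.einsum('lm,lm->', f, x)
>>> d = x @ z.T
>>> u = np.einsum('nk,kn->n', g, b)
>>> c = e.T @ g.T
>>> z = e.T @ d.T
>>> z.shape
(19, 19)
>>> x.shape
(19, 5)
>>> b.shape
(3, 19)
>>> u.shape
(19,)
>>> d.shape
(19, 3)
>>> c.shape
(19, 19)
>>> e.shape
(3, 19)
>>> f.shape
(19, 5)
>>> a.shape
(5,)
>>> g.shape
(19, 3)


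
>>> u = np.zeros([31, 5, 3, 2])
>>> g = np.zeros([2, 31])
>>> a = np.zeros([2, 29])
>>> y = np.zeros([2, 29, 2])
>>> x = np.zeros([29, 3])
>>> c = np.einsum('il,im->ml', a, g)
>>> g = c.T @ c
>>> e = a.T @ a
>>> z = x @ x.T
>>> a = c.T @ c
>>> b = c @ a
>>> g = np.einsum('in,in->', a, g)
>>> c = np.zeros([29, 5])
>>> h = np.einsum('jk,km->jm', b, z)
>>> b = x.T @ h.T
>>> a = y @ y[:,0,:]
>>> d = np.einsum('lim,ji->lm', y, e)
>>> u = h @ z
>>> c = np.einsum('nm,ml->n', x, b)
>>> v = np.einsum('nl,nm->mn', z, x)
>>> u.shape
(31, 29)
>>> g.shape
()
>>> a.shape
(2, 29, 2)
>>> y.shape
(2, 29, 2)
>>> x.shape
(29, 3)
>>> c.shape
(29,)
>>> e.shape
(29, 29)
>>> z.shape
(29, 29)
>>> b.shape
(3, 31)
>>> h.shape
(31, 29)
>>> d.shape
(2, 2)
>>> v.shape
(3, 29)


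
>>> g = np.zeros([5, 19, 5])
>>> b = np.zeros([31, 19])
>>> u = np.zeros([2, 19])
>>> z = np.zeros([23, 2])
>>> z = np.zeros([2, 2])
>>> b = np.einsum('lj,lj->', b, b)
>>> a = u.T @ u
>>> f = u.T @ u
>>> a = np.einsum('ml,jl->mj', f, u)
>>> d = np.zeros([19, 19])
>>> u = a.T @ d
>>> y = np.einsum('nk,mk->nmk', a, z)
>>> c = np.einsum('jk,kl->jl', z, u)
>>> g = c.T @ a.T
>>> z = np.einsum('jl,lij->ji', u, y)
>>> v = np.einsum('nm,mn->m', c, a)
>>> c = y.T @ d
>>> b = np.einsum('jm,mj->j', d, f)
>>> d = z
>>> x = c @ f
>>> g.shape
(19, 19)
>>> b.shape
(19,)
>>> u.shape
(2, 19)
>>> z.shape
(2, 2)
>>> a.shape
(19, 2)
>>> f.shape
(19, 19)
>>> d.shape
(2, 2)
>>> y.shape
(19, 2, 2)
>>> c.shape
(2, 2, 19)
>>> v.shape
(19,)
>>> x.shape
(2, 2, 19)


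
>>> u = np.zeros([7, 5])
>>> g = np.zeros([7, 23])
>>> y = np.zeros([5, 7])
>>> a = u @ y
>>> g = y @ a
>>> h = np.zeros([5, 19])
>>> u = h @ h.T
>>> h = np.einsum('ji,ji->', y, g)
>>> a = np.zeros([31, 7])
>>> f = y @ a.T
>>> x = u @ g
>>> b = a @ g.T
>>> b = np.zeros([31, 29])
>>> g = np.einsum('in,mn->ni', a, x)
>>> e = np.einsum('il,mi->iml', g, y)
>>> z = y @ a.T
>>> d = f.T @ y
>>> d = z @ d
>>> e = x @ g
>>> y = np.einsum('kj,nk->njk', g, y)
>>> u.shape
(5, 5)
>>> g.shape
(7, 31)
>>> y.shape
(5, 31, 7)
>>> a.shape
(31, 7)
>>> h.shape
()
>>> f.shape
(5, 31)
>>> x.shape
(5, 7)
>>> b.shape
(31, 29)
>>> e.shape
(5, 31)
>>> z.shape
(5, 31)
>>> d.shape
(5, 7)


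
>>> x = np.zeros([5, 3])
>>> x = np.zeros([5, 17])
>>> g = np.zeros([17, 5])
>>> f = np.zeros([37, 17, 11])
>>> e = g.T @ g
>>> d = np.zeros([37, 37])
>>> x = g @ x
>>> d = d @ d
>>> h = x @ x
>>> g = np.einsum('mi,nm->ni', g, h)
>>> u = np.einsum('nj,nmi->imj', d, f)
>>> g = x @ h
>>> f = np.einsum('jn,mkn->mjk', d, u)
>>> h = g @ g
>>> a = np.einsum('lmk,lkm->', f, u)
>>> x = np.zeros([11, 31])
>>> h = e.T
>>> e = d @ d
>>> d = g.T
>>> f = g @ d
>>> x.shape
(11, 31)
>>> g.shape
(17, 17)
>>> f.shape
(17, 17)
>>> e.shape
(37, 37)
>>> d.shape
(17, 17)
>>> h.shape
(5, 5)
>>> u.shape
(11, 17, 37)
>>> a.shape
()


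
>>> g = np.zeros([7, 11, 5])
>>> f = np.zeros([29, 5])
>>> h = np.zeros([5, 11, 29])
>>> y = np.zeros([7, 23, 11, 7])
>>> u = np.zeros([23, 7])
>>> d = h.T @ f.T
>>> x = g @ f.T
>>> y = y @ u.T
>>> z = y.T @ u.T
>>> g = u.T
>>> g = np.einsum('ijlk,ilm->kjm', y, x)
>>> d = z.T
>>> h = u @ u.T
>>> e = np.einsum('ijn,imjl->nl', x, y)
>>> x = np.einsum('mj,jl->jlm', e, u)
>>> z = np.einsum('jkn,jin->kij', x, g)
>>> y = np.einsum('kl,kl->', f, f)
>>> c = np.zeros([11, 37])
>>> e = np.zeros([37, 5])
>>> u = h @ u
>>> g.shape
(23, 23, 29)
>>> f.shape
(29, 5)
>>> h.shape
(23, 23)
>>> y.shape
()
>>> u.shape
(23, 7)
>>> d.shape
(23, 23, 11, 23)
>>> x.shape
(23, 7, 29)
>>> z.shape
(7, 23, 23)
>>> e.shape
(37, 5)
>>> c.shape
(11, 37)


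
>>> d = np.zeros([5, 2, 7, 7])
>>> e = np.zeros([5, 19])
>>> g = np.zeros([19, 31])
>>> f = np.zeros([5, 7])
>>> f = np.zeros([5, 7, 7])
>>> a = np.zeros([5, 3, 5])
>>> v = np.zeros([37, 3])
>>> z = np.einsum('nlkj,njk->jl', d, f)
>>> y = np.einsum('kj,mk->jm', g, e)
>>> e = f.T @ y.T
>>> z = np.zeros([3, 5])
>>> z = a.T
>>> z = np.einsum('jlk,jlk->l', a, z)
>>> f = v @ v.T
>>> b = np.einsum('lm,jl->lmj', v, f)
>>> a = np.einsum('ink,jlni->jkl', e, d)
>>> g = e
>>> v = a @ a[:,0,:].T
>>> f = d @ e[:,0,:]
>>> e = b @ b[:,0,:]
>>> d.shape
(5, 2, 7, 7)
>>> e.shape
(37, 3, 37)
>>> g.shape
(7, 7, 31)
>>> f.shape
(5, 2, 7, 31)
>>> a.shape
(5, 31, 2)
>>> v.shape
(5, 31, 5)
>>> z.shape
(3,)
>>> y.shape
(31, 5)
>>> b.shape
(37, 3, 37)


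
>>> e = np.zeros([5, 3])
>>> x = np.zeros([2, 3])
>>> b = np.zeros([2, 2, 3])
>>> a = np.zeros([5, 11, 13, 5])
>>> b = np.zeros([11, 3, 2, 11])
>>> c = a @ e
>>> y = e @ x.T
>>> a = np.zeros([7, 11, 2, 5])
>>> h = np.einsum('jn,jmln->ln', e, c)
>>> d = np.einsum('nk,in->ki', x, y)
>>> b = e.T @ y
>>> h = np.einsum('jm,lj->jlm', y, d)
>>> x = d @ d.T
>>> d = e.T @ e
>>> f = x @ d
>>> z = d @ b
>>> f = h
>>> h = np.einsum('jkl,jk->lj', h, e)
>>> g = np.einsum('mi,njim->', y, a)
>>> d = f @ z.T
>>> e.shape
(5, 3)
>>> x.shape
(3, 3)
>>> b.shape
(3, 2)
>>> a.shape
(7, 11, 2, 5)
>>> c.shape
(5, 11, 13, 3)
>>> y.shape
(5, 2)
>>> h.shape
(2, 5)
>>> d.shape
(5, 3, 3)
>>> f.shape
(5, 3, 2)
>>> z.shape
(3, 2)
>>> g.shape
()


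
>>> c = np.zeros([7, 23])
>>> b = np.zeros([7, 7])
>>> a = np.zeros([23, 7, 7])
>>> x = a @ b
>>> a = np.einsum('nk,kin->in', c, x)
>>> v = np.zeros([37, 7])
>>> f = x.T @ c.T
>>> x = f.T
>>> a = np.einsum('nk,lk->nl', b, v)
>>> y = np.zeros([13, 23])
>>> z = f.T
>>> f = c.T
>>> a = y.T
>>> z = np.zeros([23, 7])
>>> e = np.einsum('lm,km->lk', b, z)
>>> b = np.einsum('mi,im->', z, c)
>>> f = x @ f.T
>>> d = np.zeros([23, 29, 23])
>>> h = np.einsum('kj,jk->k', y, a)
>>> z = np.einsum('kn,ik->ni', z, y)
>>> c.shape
(7, 23)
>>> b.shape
()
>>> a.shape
(23, 13)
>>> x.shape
(7, 7, 7)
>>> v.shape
(37, 7)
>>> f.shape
(7, 7, 23)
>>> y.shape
(13, 23)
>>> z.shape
(7, 13)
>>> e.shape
(7, 23)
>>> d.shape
(23, 29, 23)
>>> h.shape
(13,)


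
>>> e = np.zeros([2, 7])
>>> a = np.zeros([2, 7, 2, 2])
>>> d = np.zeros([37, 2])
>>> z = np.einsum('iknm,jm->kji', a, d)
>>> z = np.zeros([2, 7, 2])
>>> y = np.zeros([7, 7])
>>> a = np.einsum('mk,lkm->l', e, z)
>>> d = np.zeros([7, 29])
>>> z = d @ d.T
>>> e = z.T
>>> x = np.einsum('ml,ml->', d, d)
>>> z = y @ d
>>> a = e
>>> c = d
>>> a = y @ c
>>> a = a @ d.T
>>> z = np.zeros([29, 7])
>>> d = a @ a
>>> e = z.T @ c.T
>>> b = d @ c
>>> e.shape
(7, 7)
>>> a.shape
(7, 7)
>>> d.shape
(7, 7)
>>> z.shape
(29, 7)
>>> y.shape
(7, 7)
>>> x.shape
()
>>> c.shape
(7, 29)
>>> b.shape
(7, 29)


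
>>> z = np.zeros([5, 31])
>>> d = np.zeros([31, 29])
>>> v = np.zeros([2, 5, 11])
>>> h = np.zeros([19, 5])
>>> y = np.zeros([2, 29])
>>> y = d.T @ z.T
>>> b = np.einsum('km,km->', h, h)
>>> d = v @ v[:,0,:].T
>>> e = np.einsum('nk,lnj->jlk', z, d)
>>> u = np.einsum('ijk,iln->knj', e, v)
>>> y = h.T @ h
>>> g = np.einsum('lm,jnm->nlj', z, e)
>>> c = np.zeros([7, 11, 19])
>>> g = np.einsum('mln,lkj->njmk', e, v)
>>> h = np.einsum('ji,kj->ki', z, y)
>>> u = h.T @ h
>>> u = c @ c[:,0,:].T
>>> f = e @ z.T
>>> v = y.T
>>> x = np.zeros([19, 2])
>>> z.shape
(5, 31)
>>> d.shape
(2, 5, 2)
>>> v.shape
(5, 5)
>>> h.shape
(5, 31)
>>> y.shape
(5, 5)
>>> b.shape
()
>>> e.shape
(2, 2, 31)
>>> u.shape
(7, 11, 7)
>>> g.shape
(31, 11, 2, 5)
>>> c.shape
(7, 11, 19)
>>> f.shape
(2, 2, 5)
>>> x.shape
(19, 2)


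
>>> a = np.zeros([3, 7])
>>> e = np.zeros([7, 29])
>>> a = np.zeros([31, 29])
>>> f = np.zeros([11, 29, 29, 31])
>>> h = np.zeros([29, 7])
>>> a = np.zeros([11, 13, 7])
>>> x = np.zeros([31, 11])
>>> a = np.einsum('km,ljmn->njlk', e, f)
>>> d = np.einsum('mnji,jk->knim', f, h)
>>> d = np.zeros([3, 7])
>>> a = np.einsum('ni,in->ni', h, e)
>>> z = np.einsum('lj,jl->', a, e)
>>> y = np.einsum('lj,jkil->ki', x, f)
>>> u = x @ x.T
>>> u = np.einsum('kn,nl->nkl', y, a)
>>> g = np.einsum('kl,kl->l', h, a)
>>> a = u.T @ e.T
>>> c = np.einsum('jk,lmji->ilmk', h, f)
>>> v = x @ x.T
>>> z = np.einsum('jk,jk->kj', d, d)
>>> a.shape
(7, 29, 7)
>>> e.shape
(7, 29)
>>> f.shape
(11, 29, 29, 31)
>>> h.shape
(29, 7)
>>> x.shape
(31, 11)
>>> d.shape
(3, 7)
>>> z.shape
(7, 3)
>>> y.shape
(29, 29)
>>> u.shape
(29, 29, 7)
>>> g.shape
(7,)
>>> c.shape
(31, 11, 29, 7)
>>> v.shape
(31, 31)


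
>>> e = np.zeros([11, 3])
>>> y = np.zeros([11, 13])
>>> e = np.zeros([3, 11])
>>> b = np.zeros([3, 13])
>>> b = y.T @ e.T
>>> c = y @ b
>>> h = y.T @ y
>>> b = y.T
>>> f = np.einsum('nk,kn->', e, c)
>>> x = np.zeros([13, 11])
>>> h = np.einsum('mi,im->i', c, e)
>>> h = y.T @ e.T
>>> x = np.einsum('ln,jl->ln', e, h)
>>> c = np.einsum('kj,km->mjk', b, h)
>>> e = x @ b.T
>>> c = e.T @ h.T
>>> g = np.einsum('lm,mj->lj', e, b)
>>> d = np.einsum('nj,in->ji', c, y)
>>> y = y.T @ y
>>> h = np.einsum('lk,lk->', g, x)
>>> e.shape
(3, 13)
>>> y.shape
(13, 13)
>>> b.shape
(13, 11)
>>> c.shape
(13, 13)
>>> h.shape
()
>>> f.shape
()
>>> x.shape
(3, 11)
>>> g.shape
(3, 11)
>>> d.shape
(13, 11)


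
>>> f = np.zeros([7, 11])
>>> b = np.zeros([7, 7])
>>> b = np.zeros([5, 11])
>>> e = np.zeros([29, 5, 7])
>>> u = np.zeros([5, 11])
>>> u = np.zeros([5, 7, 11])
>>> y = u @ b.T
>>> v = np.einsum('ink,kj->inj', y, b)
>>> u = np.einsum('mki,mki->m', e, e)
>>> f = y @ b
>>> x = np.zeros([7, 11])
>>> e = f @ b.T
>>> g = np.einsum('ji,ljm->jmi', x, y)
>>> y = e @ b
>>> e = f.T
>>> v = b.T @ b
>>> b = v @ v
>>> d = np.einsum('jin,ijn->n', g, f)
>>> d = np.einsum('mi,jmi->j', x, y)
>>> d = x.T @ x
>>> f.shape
(5, 7, 11)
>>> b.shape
(11, 11)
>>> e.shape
(11, 7, 5)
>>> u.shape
(29,)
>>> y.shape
(5, 7, 11)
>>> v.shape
(11, 11)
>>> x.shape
(7, 11)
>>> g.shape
(7, 5, 11)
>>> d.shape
(11, 11)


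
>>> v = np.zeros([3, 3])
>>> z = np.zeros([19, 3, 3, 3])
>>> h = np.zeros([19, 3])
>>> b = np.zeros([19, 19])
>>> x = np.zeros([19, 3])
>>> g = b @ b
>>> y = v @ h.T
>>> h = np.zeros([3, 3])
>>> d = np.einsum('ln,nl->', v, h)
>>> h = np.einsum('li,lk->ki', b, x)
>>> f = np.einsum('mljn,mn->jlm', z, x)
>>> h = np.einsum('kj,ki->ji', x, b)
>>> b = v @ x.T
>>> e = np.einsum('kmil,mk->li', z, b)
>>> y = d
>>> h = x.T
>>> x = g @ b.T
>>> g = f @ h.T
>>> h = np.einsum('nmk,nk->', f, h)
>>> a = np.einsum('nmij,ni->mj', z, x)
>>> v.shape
(3, 3)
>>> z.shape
(19, 3, 3, 3)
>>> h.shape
()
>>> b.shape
(3, 19)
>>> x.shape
(19, 3)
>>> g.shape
(3, 3, 3)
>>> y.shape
()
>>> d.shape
()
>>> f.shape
(3, 3, 19)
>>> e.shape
(3, 3)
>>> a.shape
(3, 3)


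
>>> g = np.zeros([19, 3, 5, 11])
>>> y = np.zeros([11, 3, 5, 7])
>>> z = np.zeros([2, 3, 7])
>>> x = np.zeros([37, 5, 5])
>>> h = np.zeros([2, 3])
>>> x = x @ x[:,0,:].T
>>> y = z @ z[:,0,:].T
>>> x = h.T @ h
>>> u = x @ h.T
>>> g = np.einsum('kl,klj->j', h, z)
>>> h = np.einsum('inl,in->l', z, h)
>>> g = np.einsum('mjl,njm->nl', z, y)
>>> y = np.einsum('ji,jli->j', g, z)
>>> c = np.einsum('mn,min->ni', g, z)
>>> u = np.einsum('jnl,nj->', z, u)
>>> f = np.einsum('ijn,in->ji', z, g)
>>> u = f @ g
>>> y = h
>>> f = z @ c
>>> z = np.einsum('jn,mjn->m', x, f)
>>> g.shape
(2, 7)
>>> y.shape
(7,)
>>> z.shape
(2,)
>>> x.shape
(3, 3)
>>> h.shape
(7,)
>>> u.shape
(3, 7)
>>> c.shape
(7, 3)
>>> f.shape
(2, 3, 3)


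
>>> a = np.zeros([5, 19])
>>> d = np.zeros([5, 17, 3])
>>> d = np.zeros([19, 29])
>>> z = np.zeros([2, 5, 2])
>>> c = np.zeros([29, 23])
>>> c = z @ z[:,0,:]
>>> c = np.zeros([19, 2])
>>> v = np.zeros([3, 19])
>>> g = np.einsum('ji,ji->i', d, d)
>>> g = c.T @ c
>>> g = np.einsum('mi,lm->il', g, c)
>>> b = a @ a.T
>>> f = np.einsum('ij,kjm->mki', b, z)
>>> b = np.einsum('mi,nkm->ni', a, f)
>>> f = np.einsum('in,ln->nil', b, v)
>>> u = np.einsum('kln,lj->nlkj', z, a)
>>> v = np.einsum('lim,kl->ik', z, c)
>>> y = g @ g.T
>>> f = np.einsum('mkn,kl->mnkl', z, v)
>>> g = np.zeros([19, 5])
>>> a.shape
(5, 19)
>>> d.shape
(19, 29)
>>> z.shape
(2, 5, 2)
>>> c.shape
(19, 2)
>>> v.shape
(5, 19)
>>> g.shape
(19, 5)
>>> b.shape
(2, 19)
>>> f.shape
(2, 2, 5, 19)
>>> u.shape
(2, 5, 2, 19)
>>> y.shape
(2, 2)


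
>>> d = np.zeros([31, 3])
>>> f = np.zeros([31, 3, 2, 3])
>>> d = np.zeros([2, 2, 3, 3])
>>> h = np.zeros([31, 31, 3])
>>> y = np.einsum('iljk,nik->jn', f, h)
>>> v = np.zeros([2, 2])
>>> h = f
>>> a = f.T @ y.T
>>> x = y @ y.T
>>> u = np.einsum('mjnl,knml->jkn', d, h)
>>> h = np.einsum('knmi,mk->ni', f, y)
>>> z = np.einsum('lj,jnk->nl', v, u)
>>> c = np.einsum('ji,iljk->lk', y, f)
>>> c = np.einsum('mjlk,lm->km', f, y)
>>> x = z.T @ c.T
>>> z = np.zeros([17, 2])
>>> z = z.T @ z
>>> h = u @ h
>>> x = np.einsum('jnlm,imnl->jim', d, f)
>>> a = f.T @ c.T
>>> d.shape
(2, 2, 3, 3)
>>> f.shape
(31, 3, 2, 3)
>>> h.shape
(2, 31, 3)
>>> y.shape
(2, 31)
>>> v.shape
(2, 2)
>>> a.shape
(3, 2, 3, 3)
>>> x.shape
(2, 31, 3)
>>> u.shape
(2, 31, 3)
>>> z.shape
(2, 2)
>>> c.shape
(3, 31)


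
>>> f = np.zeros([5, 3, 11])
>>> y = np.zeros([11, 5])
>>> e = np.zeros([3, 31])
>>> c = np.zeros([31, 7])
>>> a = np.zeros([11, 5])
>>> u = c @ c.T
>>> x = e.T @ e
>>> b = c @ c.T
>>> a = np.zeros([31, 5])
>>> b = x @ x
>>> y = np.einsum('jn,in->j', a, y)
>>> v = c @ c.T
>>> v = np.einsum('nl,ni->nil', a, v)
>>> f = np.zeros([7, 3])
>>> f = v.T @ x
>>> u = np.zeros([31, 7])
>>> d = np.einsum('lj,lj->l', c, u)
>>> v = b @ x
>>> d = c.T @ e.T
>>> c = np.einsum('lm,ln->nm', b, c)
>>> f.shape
(5, 31, 31)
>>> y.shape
(31,)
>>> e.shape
(3, 31)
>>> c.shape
(7, 31)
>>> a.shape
(31, 5)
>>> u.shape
(31, 7)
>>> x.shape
(31, 31)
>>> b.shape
(31, 31)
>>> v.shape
(31, 31)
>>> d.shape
(7, 3)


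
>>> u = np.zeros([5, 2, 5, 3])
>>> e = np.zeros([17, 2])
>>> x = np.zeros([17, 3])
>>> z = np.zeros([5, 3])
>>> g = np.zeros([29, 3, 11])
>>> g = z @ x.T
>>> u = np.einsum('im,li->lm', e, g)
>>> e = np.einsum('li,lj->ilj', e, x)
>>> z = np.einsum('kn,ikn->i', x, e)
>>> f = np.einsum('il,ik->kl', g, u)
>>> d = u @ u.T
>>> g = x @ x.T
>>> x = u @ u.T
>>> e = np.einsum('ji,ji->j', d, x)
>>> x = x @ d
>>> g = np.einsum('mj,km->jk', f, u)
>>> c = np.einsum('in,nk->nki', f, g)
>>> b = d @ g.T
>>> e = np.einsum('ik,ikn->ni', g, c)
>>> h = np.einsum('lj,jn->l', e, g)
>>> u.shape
(5, 2)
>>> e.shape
(2, 17)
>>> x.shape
(5, 5)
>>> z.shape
(2,)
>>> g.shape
(17, 5)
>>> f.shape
(2, 17)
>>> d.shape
(5, 5)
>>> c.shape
(17, 5, 2)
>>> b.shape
(5, 17)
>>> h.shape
(2,)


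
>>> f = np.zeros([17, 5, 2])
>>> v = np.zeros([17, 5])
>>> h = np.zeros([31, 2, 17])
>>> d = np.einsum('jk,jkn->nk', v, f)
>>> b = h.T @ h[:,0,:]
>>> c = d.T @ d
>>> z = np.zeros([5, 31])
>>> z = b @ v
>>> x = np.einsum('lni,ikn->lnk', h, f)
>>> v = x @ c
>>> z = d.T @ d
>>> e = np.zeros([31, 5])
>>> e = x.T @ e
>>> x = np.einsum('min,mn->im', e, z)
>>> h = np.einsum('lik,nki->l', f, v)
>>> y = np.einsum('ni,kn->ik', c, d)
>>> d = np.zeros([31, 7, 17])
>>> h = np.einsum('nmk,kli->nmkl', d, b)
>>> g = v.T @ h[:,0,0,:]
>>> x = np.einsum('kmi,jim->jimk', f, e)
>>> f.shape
(17, 5, 2)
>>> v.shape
(31, 2, 5)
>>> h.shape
(31, 7, 17, 2)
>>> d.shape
(31, 7, 17)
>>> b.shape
(17, 2, 17)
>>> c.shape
(5, 5)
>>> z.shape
(5, 5)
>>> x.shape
(5, 2, 5, 17)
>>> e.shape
(5, 2, 5)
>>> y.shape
(5, 2)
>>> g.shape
(5, 2, 2)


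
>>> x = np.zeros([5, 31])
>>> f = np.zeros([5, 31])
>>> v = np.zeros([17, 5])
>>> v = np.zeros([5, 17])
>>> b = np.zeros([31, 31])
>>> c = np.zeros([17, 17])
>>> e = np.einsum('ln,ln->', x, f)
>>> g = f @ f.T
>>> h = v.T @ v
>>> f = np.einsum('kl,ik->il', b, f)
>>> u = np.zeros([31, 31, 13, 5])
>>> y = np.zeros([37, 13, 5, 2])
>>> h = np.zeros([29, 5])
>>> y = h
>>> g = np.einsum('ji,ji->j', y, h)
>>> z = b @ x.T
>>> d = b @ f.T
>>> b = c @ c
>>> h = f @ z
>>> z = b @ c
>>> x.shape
(5, 31)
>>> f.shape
(5, 31)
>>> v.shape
(5, 17)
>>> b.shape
(17, 17)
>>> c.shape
(17, 17)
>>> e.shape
()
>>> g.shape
(29,)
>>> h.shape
(5, 5)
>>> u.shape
(31, 31, 13, 5)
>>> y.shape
(29, 5)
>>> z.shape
(17, 17)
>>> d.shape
(31, 5)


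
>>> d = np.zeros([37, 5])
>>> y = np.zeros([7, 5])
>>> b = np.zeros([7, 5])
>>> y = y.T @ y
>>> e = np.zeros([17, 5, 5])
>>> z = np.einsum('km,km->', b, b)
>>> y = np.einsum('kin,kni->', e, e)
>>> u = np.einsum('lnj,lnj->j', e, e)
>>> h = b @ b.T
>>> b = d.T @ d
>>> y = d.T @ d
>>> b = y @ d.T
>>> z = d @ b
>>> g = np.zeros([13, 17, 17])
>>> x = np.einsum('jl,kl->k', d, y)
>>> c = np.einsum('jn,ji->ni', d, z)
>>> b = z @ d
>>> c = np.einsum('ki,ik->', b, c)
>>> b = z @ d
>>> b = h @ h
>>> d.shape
(37, 5)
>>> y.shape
(5, 5)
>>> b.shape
(7, 7)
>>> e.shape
(17, 5, 5)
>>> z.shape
(37, 37)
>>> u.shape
(5,)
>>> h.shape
(7, 7)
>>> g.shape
(13, 17, 17)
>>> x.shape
(5,)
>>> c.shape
()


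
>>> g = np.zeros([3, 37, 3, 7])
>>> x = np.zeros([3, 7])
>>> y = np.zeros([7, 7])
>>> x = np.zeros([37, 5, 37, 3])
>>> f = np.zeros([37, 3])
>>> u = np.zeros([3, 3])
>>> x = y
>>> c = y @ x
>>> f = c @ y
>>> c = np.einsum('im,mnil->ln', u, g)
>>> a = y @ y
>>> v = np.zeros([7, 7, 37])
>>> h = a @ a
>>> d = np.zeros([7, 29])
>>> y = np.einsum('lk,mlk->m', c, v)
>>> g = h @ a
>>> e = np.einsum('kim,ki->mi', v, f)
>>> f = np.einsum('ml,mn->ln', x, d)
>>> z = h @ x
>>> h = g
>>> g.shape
(7, 7)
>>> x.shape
(7, 7)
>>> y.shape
(7,)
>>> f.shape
(7, 29)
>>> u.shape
(3, 3)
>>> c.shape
(7, 37)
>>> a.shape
(7, 7)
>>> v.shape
(7, 7, 37)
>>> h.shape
(7, 7)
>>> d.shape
(7, 29)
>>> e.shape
(37, 7)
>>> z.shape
(7, 7)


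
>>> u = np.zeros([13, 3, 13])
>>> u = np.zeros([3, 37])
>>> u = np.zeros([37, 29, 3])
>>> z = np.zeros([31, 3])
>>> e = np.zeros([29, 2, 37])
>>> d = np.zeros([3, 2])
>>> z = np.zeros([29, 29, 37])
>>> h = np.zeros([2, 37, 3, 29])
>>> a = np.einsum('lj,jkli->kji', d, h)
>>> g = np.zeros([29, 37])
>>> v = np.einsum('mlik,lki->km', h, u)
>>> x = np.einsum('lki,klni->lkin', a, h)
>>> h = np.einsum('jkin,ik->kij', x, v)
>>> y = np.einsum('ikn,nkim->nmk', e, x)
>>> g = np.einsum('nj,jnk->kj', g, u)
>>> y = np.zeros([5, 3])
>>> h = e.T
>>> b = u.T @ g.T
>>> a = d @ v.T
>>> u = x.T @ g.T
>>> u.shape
(3, 29, 2, 3)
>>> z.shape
(29, 29, 37)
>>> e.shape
(29, 2, 37)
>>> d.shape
(3, 2)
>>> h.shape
(37, 2, 29)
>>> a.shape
(3, 29)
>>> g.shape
(3, 37)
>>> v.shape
(29, 2)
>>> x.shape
(37, 2, 29, 3)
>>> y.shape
(5, 3)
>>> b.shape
(3, 29, 3)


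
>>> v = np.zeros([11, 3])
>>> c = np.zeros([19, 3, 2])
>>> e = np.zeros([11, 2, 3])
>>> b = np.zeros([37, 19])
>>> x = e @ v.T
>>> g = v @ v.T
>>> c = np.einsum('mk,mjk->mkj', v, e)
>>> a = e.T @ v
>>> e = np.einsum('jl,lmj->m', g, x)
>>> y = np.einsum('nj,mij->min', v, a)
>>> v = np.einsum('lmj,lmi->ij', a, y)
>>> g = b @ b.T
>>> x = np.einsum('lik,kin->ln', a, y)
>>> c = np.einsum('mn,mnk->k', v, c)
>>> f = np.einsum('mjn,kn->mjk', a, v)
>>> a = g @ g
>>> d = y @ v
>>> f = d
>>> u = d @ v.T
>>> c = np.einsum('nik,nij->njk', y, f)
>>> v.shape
(11, 3)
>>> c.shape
(3, 3, 11)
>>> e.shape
(2,)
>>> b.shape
(37, 19)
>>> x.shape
(3, 11)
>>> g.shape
(37, 37)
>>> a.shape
(37, 37)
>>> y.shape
(3, 2, 11)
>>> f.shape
(3, 2, 3)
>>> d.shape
(3, 2, 3)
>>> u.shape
(3, 2, 11)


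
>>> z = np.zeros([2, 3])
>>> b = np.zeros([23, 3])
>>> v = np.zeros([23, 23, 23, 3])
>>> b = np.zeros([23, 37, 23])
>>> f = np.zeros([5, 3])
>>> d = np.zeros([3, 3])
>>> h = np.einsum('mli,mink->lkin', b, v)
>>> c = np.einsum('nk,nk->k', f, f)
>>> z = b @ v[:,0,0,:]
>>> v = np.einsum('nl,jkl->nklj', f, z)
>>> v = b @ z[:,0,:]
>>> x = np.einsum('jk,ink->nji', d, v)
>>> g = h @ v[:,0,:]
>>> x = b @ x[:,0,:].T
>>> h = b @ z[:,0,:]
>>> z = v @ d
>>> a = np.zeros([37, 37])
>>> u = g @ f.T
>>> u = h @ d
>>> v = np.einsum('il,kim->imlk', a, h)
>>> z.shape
(23, 37, 3)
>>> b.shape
(23, 37, 23)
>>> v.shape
(37, 3, 37, 23)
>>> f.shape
(5, 3)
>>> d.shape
(3, 3)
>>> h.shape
(23, 37, 3)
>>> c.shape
(3,)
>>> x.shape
(23, 37, 37)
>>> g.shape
(37, 3, 23, 3)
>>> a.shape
(37, 37)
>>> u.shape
(23, 37, 3)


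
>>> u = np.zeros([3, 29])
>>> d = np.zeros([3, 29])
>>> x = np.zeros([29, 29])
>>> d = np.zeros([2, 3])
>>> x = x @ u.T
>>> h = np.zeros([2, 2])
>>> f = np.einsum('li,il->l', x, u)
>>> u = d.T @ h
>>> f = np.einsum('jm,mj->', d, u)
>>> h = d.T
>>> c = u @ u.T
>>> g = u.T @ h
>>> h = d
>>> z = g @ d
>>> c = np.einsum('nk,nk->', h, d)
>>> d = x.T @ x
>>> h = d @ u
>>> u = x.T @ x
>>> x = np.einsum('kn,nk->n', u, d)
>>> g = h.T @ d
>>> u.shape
(3, 3)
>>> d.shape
(3, 3)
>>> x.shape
(3,)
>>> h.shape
(3, 2)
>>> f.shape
()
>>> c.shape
()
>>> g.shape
(2, 3)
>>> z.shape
(2, 3)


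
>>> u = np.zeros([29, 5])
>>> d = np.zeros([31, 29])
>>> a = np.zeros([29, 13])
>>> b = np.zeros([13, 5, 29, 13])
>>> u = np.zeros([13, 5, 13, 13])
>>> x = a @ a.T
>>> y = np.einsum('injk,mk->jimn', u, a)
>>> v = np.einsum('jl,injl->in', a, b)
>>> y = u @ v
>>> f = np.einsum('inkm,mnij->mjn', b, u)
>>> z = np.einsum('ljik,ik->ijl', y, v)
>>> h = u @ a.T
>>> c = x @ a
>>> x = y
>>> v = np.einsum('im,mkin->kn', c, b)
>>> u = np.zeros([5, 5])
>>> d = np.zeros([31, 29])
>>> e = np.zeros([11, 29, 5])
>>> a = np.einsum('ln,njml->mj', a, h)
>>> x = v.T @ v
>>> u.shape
(5, 5)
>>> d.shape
(31, 29)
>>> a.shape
(13, 5)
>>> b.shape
(13, 5, 29, 13)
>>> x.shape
(13, 13)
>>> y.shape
(13, 5, 13, 5)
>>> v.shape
(5, 13)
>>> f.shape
(13, 13, 5)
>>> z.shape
(13, 5, 13)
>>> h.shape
(13, 5, 13, 29)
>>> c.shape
(29, 13)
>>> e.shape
(11, 29, 5)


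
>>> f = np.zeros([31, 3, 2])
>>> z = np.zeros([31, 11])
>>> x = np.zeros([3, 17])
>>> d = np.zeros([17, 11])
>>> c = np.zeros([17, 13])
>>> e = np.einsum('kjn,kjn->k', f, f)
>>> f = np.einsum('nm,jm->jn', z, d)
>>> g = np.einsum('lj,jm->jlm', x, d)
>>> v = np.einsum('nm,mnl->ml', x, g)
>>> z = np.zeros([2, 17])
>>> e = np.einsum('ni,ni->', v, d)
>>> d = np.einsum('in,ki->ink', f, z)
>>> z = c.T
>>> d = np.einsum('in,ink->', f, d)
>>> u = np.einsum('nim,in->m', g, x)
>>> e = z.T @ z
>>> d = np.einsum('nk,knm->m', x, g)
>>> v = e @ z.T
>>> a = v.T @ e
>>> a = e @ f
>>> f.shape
(17, 31)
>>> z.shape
(13, 17)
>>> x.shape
(3, 17)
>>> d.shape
(11,)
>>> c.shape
(17, 13)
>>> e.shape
(17, 17)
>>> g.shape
(17, 3, 11)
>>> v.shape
(17, 13)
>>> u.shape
(11,)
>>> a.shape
(17, 31)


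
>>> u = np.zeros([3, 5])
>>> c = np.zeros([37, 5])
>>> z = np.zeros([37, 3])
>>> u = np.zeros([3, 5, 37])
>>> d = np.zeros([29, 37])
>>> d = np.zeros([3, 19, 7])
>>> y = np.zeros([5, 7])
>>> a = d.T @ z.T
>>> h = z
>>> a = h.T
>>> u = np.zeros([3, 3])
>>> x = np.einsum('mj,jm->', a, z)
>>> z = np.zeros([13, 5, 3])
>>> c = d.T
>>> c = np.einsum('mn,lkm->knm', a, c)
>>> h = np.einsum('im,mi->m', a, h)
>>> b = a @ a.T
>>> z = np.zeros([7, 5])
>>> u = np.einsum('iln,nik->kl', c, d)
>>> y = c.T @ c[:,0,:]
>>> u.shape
(7, 37)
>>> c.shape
(19, 37, 3)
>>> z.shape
(7, 5)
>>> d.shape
(3, 19, 7)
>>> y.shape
(3, 37, 3)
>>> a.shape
(3, 37)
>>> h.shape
(37,)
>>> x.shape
()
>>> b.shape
(3, 3)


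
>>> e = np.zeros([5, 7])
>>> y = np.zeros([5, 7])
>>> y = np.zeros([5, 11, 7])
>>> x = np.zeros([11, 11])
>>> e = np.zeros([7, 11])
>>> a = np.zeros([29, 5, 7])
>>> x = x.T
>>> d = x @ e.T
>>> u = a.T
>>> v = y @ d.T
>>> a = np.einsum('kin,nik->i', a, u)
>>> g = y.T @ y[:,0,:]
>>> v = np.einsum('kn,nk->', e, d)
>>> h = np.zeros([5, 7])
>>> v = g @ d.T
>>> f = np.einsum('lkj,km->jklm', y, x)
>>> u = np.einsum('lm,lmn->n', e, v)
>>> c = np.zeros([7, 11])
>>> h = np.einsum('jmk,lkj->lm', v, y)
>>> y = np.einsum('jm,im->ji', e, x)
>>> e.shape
(7, 11)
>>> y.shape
(7, 11)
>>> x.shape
(11, 11)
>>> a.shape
(5,)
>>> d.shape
(11, 7)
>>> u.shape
(11,)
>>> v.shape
(7, 11, 11)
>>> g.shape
(7, 11, 7)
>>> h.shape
(5, 11)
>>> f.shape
(7, 11, 5, 11)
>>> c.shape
(7, 11)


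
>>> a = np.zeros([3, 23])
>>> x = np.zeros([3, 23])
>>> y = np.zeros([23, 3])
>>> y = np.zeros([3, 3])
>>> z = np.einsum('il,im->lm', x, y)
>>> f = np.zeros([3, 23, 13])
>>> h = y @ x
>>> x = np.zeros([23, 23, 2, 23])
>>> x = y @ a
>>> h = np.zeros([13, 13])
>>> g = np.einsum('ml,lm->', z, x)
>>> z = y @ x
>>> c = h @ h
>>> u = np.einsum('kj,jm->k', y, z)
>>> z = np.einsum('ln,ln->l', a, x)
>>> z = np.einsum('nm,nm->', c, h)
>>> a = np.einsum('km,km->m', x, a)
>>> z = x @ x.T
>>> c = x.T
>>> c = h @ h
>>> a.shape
(23,)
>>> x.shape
(3, 23)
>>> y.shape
(3, 3)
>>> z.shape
(3, 3)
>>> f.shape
(3, 23, 13)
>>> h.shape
(13, 13)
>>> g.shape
()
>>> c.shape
(13, 13)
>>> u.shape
(3,)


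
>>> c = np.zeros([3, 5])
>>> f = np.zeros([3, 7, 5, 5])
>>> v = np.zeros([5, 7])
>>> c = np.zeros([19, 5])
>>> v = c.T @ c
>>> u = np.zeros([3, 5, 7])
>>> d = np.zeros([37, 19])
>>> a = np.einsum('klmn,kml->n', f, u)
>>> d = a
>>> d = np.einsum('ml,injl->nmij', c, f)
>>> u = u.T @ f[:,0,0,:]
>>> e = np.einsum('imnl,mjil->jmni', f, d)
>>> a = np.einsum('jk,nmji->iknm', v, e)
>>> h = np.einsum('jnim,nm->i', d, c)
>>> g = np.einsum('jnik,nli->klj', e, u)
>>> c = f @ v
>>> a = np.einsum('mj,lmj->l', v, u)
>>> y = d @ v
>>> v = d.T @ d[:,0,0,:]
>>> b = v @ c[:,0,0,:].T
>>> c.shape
(3, 7, 5, 5)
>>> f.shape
(3, 7, 5, 5)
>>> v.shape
(5, 3, 19, 5)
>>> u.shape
(7, 5, 5)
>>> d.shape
(7, 19, 3, 5)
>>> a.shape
(7,)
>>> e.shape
(19, 7, 5, 3)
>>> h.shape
(3,)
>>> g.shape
(3, 5, 19)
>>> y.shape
(7, 19, 3, 5)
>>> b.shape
(5, 3, 19, 3)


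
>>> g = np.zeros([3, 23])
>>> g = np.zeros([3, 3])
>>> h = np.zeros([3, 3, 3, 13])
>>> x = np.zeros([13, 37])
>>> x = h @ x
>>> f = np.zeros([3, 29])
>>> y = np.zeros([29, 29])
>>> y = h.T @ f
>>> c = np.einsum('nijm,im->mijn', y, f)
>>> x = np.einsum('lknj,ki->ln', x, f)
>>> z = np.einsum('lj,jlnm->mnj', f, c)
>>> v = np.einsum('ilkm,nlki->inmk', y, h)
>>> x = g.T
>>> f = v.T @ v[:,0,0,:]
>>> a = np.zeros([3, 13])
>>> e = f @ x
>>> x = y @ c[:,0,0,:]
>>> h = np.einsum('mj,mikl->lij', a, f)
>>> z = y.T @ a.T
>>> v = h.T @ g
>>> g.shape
(3, 3)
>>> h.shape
(3, 29, 13)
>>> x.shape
(13, 3, 3, 13)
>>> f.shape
(3, 29, 3, 3)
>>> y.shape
(13, 3, 3, 29)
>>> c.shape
(29, 3, 3, 13)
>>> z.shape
(29, 3, 3, 3)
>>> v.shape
(13, 29, 3)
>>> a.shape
(3, 13)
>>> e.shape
(3, 29, 3, 3)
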